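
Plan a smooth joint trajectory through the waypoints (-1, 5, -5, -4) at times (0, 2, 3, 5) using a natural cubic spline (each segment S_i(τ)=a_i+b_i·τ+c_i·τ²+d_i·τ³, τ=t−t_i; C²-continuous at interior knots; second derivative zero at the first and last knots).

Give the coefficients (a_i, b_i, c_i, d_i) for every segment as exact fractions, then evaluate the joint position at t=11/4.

Δ: Δ0=3, Δ1=-10, Δ2=1/2
row 1: diag=6, rhs=-78; c'=1/6, d'=-13
row 2: denom=6−1·1/6=35/6; d'=(63−1·-13)/(35/6)=456/35
back: M2=456/35
back: M1=-13−1/6·456/35=-531/35
M: M0=0, M1=-531/35, M2=456/35, M3=0
seg 0: a=-1, c=M0/2=0, d=(M1−M0)/(6·2)=-177/140, b=Δ0−h0·(2M0+M1)/6=282/35
seg 1: a=5, c=M1/2=-531/70, d=(M2−M1)/(6·1)=47/10, b=Δ1−h1·(2M1+M2)/6=-249/35
seg 2: a=-5, c=M2/2=228/35, d=(M3−M2)/(6·2)=-38/35, b=Δ2−h2·(2M2+M3)/6=-573/70
t_q=11/4 → seg 1, τ=3/4; S=5+-249/35·τ+-531/70·τ²+47/10·τ³=-11737/4480

  seg 0: a=-1 b=282/35 c=0 d=-177/140
  seg 1: a=5 b=-249/35 c=-531/70 d=47/10
  seg 2: a=-5 b=-573/70 c=228/35 d=-38/35
S(11/4) = -11737/4480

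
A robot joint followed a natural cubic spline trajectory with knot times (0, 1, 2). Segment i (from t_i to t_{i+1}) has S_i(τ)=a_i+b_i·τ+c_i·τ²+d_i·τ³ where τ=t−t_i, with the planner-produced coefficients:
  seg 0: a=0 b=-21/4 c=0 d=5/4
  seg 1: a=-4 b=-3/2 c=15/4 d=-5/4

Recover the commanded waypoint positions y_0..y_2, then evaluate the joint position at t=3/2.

y_0=0 y_1=-4 y_2=-3
S(3/2) = -127/32

y_0 = S_0(0) = a_0 = 0
y_1 = S_1(0) = a_1 = -4
y_2 = S_1(1) = -3
t_q=3/2 is in segment 1 (τ=1/2); S_1(τ)=-127/32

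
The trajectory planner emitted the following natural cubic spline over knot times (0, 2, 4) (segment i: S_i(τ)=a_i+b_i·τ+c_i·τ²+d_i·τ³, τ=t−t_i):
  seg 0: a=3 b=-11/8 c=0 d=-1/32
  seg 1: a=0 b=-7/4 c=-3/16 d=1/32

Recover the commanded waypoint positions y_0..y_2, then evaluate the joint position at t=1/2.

y_0=3 y_1=0 y_2=-4
S(1/2) = 591/256

y_0 = S_0(0) = a_0 = 3
y_1 = S_1(0) = a_1 = 0
y_2 = S_1(2) = -4
t_q=1/2 is in segment 0 (τ=1/2); S_0(τ)=591/256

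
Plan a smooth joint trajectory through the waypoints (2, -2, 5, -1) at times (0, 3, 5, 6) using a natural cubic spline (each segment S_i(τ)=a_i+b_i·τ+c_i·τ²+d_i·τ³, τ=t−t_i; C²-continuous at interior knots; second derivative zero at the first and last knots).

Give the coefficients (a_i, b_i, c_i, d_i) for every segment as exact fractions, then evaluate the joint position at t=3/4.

  seg 0: a=2 b=-82/21 c=0 d=2/7
  seg 1: a=-2 b=80/21 c=18/7 d=-229/168
  seg 2: a=5 b=-95/42 c=-157/28 d=157/84
S(3/4) = -181/224

Δ: Δ0=-4/3, Δ1=7/2, Δ2=-6
row 1: diag=10, rhs=29; c'=1/5, d'=29/10
row 2: denom=6−2·1/5=28/5; d'=(-57−2·29/10)/(28/5)=-157/14
back: M2=-157/14
back: M1=29/10−1/5·-157/14=36/7
M: M0=0, M1=36/7, M2=-157/14, M3=0
seg 0: a=2, c=M0/2=0, d=(M1−M0)/(6·3)=2/7, b=Δ0−h0·(2M0+M1)/6=-82/21
seg 1: a=-2, c=M1/2=18/7, d=(M2−M1)/(6·2)=-229/168, b=Δ1−h1·(2M1+M2)/6=80/21
seg 2: a=5, c=M2/2=-157/28, d=(M3−M2)/(6·1)=157/84, b=Δ2−h2·(2M2+M3)/6=-95/42
t_q=3/4 → seg 0, τ=3/4; S=2+-82/21·τ+0·τ²+2/7·τ³=-181/224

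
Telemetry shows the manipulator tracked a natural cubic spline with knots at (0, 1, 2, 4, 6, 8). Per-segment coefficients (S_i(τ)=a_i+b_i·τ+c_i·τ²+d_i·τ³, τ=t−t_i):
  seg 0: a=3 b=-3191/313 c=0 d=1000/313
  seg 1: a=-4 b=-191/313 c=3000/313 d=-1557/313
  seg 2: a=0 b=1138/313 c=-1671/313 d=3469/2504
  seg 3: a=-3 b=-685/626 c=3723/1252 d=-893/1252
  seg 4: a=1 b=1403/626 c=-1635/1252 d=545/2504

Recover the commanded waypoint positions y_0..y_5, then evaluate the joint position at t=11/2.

y_0 = S_0(0) = a_0 = 3
y_1 = S_1(0) = a_1 = -4
y_2 = S_2(0) = a_2 = 0
y_3 = S_3(0) = a_3 = -3
y_4 = S_4(0) = a_4 = 1
y_5 = S_4(2) = 2
t_q=11/2 is in segment 3 (τ=3/2); S_3(τ)=-3585/10016

y_0=3 y_1=-4 y_2=0 y_3=-3 y_4=1 y_5=2
S(11/2) = -3585/10016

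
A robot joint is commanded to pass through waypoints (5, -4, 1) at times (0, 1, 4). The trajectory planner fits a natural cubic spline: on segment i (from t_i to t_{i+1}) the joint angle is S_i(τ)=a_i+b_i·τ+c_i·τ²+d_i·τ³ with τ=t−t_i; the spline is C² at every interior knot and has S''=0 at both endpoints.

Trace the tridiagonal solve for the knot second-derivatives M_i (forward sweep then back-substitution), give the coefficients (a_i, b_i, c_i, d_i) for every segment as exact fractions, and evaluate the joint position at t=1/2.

Δ: Δ0=-9, Δ1=5/3
row 1: diag=8, rhs=64; c'=3/8, d'=8
back: M1=8
M: M0=0, M1=8, M2=0
seg 0: a=5, c=M0/2=0, d=(M1−M0)/(6·1)=4/3, b=Δ0−h0·(2M0+M1)/6=-31/3
seg 1: a=-4, c=M1/2=4, d=(M2−M1)/(6·3)=-4/9, b=Δ1−h1·(2M1+M2)/6=-19/3
t_q=1/2 → seg 0, τ=1/2; S=5+-31/3·τ+0·τ²+4/3·τ³=0

  seg 0: a=5 b=-31/3 c=0 d=4/3
  seg 1: a=-4 b=-19/3 c=4 d=-4/9
S(1/2) = 0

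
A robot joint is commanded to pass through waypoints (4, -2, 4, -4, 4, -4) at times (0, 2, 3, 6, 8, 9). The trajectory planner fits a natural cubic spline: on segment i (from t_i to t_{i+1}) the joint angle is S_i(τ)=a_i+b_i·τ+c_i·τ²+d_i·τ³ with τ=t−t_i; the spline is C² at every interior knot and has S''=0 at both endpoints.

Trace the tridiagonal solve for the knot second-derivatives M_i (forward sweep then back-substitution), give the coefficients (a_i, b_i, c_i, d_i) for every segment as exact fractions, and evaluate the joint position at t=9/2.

Δ: Δ0=-3, Δ1=6, Δ2=-8/3, Δ3=4, Δ4=-8
row 1: diag=6, rhs=54; c'=1/6, d'=9
row 2: denom=8−1·1/6=47/6; d'=(-52−1·9)/(47/6)=-366/47
row 3: denom=10−3·18/47=416/47; d'=(40−3·-366/47)/(416/47)=1489/208
row 4: denom=6−2·47/208=577/104; d'=(-72−2·1489/208)/(577/104)=-8977/577
back: M4=-8977/577
back: M3=1489/208−47/208·-8977/577=6159/577
back: M2=-366/47−18/47·6159/577=-6852/577
back: M1=9−1/6·-6852/577=6335/577
M: M0=0, M1=6335/577, M2=-6852/577, M3=6159/577, M4=-8977/577, M5=0
seg 0: a=4, c=M0/2=0, d=(M1−M0)/(6·2)=6335/6924, b=Δ0−h0·(2M0+M1)/6=-11528/1731
seg 1: a=-2, c=M1/2=6335/1154, d=(M2−M1)/(6·1)=-13187/3462, b=Δ1−h1·(2M1+M2)/6=7477/1731
seg 2: a=4, c=M2/2=-3426/577, d=(M3−M2)/(6·3)=4337/3462, b=Δ2−h2·(2M2+M3)/6=13403/3462
seg 3: a=-4, c=M3/2=6159/1154, d=(M4−M3)/(6·2)=-3784/1731, b=Δ3−h3·(2M3+M4)/6=3583/1731
seg 4: a=4, c=M4/2=-8977/1154, d=(M5−M4)/(6·1)=8977/3462, b=Δ4−h4·(2M4+M5)/6=-4871/1731
t_q=9/2 → seg 2, τ=3/2; S=4+13403/3462·τ+-3426/577·τ²+4337/3462·τ³=6237/9232

  seg 0: a=4 b=-11528/1731 c=0 d=6335/6924
  seg 1: a=-2 b=7477/1731 c=6335/1154 d=-13187/3462
  seg 2: a=4 b=13403/3462 c=-3426/577 d=4337/3462
  seg 3: a=-4 b=3583/1731 c=6159/1154 d=-3784/1731
  seg 4: a=4 b=-4871/1731 c=-8977/1154 d=8977/3462
S(9/2) = 6237/9232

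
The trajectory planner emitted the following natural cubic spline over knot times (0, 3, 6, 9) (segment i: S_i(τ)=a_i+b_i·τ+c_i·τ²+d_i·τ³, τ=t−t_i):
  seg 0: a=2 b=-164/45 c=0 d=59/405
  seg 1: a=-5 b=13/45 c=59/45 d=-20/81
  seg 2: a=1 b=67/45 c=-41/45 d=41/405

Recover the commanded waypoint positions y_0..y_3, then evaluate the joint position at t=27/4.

y_0 = S_0(0) = a_0 = 2
y_1 = S_1(0) = a_1 = -5
y_2 = S_2(0) = a_2 = 1
y_3 = S_2(3) = 0
t_q=27/4 is in segment 2 (τ=3/4); S_2(τ)=527/320

y_0=2 y_1=-5 y_2=1 y_3=0
S(27/4) = 527/320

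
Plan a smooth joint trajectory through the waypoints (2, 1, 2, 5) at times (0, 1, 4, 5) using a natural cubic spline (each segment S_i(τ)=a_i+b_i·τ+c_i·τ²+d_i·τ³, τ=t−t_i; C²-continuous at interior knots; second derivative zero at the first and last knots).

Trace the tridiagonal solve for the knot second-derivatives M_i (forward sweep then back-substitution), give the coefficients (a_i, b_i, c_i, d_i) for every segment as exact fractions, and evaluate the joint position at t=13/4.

  seg 0: a=2 b=-173/165 c=0 d=8/165
  seg 1: a=1 b=-149/165 c=8/55 d=4/45
  seg 2: a=2 b=391/165 c=52/55 d=-52/165
S(13/4) = 631/880

Δ: Δ0=-1, Δ1=1/3, Δ2=3
row 1: diag=8, rhs=8; c'=3/8, d'=1
row 2: denom=8−3·3/8=55/8; d'=(16−3·1)/(55/8)=104/55
back: M2=104/55
back: M1=1−3/8·104/55=16/55
M: M0=0, M1=16/55, M2=104/55, M3=0
seg 0: a=2, c=M0/2=0, d=(M1−M0)/(6·1)=8/165, b=Δ0−h0·(2M0+M1)/6=-173/165
seg 1: a=1, c=M1/2=8/55, d=(M2−M1)/(6·3)=4/45, b=Δ1−h1·(2M1+M2)/6=-149/165
seg 2: a=2, c=M2/2=52/55, d=(M3−M2)/(6·1)=-52/165, b=Δ2−h2·(2M2+M3)/6=391/165
t_q=13/4 → seg 1, τ=9/4; S=1+-149/165·τ+8/55·τ²+4/45·τ³=631/880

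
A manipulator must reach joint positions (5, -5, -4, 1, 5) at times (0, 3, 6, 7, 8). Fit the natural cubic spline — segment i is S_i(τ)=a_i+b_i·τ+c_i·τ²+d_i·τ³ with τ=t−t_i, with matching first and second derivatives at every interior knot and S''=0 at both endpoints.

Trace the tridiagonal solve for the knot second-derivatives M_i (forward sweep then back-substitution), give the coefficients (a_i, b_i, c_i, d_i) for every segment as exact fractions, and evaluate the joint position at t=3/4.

Δ: Δ0=-10/3, Δ1=1/3, Δ2=5, Δ3=4
row 1: diag=12, rhs=22; c'=1/4, d'=11/6
row 2: denom=8−3·1/4=29/4; d'=(28−3·11/6)/(29/4)=90/29
row 3: denom=4−1·4/29=112/29; d'=(-6−1·90/29)/(112/29)=-33/14
back: M3=-33/14
back: M2=90/29−4/29·-33/14=24/7
back: M1=11/6−1/4·24/7=41/42
M: M0=0, M1=41/42, M2=24/7, M3=-33/14, M4=0
seg 0: a=5, c=M0/2=0, d=(M1−M0)/(6·3)=41/756, b=Δ0−h0·(2M0+M1)/6=-107/28
seg 1: a=-5, c=M1/2=41/84, d=(M2−M1)/(6·3)=103/756, b=Δ1−h1·(2M1+M2)/6=-33/14
seg 2: a=-4, c=M2/2=12/7, d=(M3−M2)/(6·1)=-27/28, b=Δ2−h2·(2M2+M3)/6=17/4
seg 3: a=1, c=M3/2=-33/28, d=(M4−M3)/(6·1)=11/28, b=Δ3−h3·(2M3+M4)/6=67/14
t_q=3/4 → seg 0, τ=3/4; S=5+-107/28·τ+0·τ²+41/756·τ³=3865/1792

  seg 0: a=5 b=-107/28 c=0 d=41/756
  seg 1: a=-5 b=-33/14 c=41/84 d=103/756
  seg 2: a=-4 b=17/4 c=12/7 d=-27/28
  seg 3: a=1 b=67/14 c=-33/28 d=11/28
S(3/4) = 3865/1792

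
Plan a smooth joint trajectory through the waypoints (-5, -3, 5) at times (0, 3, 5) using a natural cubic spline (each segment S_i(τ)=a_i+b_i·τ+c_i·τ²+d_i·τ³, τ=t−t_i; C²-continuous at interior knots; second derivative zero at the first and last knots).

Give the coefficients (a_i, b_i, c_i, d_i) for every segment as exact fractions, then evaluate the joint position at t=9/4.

Δ: Δ0=2/3, Δ1=4
row 1: diag=10, rhs=20; c'=1/5, d'=2
back: M1=2
M: M0=0, M1=2, M2=0
seg 0: a=-5, c=M0/2=0, d=(M1−M0)/(6·3)=1/9, b=Δ0−h0·(2M0+M1)/6=-1/3
seg 1: a=-3, c=M1/2=1, d=(M2−M1)/(6·2)=-1/6, b=Δ1−h1·(2M1+M2)/6=8/3
t_q=9/4 → seg 0, τ=9/4; S=-5+-1/3·τ+0·τ²+1/9·τ³=-287/64

  seg 0: a=-5 b=-1/3 c=0 d=1/9
  seg 1: a=-3 b=8/3 c=1 d=-1/6
S(9/4) = -287/64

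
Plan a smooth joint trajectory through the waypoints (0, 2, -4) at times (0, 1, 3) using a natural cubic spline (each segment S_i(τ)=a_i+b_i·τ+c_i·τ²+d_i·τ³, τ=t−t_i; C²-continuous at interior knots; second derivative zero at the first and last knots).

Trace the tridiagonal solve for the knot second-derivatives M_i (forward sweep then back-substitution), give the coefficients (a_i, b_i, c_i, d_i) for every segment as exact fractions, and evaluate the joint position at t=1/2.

  seg 0: a=0 b=17/6 c=0 d=-5/6
  seg 1: a=2 b=1/3 c=-5/2 d=5/12
S(1/2) = 21/16

Δ: Δ0=2, Δ1=-3
row 1: diag=6, rhs=-30; c'=1/3, d'=-5
back: M1=-5
M: M0=0, M1=-5, M2=0
seg 0: a=0, c=M0/2=0, d=(M1−M0)/(6·1)=-5/6, b=Δ0−h0·(2M0+M1)/6=17/6
seg 1: a=2, c=M1/2=-5/2, d=(M2−M1)/(6·2)=5/12, b=Δ1−h1·(2M1+M2)/6=1/3
t_q=1/2 → seg 0, τ=1/2; S=0+17/6·τ+0·τ²+-5/6·τ³=21/16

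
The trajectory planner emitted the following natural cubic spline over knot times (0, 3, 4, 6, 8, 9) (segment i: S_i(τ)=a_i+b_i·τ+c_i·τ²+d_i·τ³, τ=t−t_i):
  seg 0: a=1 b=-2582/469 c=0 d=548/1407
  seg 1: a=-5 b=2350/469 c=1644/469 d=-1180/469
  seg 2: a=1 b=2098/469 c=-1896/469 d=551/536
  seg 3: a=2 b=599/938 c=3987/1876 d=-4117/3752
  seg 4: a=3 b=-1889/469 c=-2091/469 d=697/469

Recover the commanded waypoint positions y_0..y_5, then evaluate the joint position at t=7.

y_0 = S_0(0) = a_0 = 1
y_1 = S_1(0) = a_1 = -5
y_2 = S_2(0) = a_2 = 1
y_3 = S_3(0) = a_3 = 2
y_4 = S_4(0) = a_4 = 3
y_5 = S_4(1) = -4
t_q=7 is in segment 3 (τ=1); S_3(τ)=13757/3752

y_0=1 y_1=-5 y_2=1 y_3=2 y_4=3 y_5=-4
S(7) = 13757/3752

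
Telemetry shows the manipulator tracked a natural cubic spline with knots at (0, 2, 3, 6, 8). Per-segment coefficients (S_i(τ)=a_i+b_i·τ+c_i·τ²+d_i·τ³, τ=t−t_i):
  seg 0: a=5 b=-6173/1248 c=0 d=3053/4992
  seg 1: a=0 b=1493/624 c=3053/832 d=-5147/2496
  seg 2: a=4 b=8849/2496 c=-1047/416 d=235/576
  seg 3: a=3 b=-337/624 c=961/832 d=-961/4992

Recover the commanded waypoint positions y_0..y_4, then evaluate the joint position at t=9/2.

y_0 = S_0(0) = a_0 = 5
y_1 = S_1(0) = a_1 = 0
y_2 = S_2(0) = a_2 = 4
y_3 = S_3(0) = a_3 = 3
y_4 = S_3(2) = 5
t_q=9/2 is in segment 2 (τ=3/2); S_2(τ)=33493/6656

y_0=5 y_1=0 y_2=4 y_3=3 y_4=5
S(9/2) = 33493/6656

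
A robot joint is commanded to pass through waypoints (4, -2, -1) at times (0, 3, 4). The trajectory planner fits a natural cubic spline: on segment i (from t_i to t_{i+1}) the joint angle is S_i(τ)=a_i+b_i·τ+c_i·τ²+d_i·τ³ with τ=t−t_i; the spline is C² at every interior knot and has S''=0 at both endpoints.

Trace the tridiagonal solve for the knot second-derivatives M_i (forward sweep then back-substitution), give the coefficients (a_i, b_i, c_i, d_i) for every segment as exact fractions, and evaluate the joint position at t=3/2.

Δ: Δ0=-2, Δ1=1
row 1: diag=8, rhs=18; c'=1/8, d'=9/4
back: M1=9/4
M: M0=0, M1=9/4, M2=0
seg 0: a=4, c=M0/2=0, d=(M1−M0)/(6·3)=1/8, b=Δ0−h0·(2M0+M1)/6=-25/8
seg 1: a=-2, c=M1/2=9/8, d=(M2−M1)/(6·1)=-3/8, b=Δ1−h1·(2M1+M2)/6=1/4
t_q=3/2 → seg 0, τ=3/2; S=4+-25/8·τ+0·τ²+1/8·τ³=-17/64

  seg 0: a=4 b=-25/8 c=0 d=1/8
  seg 1: a=-2 b=1/4 c=9/8 d=-3/8
S(3/2) = -17/64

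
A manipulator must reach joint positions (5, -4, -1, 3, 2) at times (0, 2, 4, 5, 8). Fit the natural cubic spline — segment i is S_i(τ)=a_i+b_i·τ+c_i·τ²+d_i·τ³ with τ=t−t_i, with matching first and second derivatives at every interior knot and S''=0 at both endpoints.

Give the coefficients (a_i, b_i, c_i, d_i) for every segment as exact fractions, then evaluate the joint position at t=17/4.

Δ: Δ0=-9/2, Δ1=3/2, Δ2=4, Δ3=-1/3
row 1: diag=8, rhs=36; c'=1/4, d'=9/2
row 2: denom=6−2·1/4=11/2; d'=(15−2·9/2)/(11/2)=12/11
row 3: denom=8−1·2/11=86/11; d'=(-26−1·12/11)/(86/11)=-149/43
back: M3=-149/43
back: M2=12/11−2/11·-149/43=74/43
back: M1=9/2−1/4·74/43=175/43
M: M0=0, M1=175/43, M2=74/43, M3=-149/43, M4=0
seg 0: a=5, c=M0/2=0, d=(M1−M0)/(6·2)=175/516, b=Δ0−h0·(2M0+M1)/6=-1511/258
seg 1: a=-4, c=M1/2=175/86, d=(M2−M1)/(6·2)=-101/516, b=Δ1−h1·(2M1+M2)/6=-461/258
seg 2: a=-1, c=M2/2=37/43, d=(M3−M2)/(6·1)=-223/258, b=Δ2−h2·(2M2+M3)/6=1033/258
seg 3: a=3, c=M3/2=-149/86, d=(M4−M3)/(6·3)=149/774, b=Δ3−h3·(2M3+M4)/6=404/129
t_q=17/4 → seg 2, τ=1/4; S=-1+1033/258·τ+37/43·τ²+-223/258·τ³=227/5504

  seg 0: a=5 b=-1511/258 c=0 d=175/516
  seg 1: a=-4 b=-461/258 c=175/86 d=-101/516
  seg 2: a=-1 b=1033/258 c=37/43 d=-223/258
  seg 3: a=3 b=404/129 c=-149/86 d=149/774
S(17/4) = 227/5504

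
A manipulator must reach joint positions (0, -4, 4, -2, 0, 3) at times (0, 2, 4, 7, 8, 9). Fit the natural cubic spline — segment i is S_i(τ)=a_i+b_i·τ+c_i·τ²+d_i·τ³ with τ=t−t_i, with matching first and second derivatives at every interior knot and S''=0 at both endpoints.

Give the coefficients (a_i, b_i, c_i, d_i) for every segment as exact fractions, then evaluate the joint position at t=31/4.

  seg 0: a=0 b=-2087/517 c=0 d=1053/2068
  seg 1: a=-4 b=1072/517 c=3159/1034 d=-2163/2068
  seg 2: a=4 b=901/517 c=-1665/517 d=340/517
  seg 3: a=-2 b=91/517 c=1395/517 d=-452/517
  seg 4: a=0 b=1525/517 c=39/517 d=-13/517
S(31/4) = -1487/2068

Δ: Δ0=-2, Δ1=4, Δ2=-2, Δ3=2, Δ4=3
row 1: diag=8, rhs=36; c'=1/4, d'=9/2
row 2: denom=10−2·1/4=19/2; d'=(-36−2·9/2)/(19/2)=-90/19
row 3: denom=8−3·6/19=134/19; d'=(24−3·-90/19)/(134/19)=363/67
row 4: denom=4−1·19/134=517/134; d'=(6−1·363/67)/(517/134)=78/517
back: M4=78/517
back: M3=363/67−19/134·78/517=2790/517
back: M2=-90/19−6/19·2790/517=-3330/517
back: M1=9/2−1/4·-3330/517=3159/517
M: M0=0, M1=3159/517, M2=-3330/517, M3=2790/517, M4=78/517, M5=0
seg 0: a=0, c=M0/2=0, d=(M1−M0)/(6·2)=1053/2068, b=Δ0−h0·(2M0+M1)/6=-2087/517
seg 1: a=-4, c=M1/2=3159/1034, d=(M2−M1)/(6·2)=-2163/2068, b=Δ1−h1·(2M1+M2)/6=1072/517
seg 2: a=4, c=M2/2=-1665/517, d=(M3−M2)/(6·3)=340/517, b=Δ2−h2·(2M2+M3)/6=901/517
seg 3: a=-2, c=M3/2=1395/517, d=(M4−M3)/(6·1)=-452/517, b=Δ3−h3·(2M3+M4)/6=91/517
seg 4: a=0, c=M4/2=39/517, d=(M5−M4)/(6·1)=-13/517, b=Δ4−h4·(2M4+M5)/6=1525/517
t_q=31/4 → seg 3, τ=3/4; S=-2+91/517·τ+1395/517·τ²+-452/517·τ³=-1487/2068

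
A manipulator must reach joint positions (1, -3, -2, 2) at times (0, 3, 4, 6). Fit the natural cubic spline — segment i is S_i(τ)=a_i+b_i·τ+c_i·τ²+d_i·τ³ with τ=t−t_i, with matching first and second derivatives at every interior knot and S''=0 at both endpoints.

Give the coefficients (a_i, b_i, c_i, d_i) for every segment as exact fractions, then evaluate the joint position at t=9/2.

Δ: Δ0=-4/3, Δ1=1, Δ2=2
row 1: diag=8, rhs=14; c'=1/8, d'=7/4
row 2: denom=6−1·1/8=47/8; d'=(6−1·7/4)/(47/8)=34/47
back: M2=34/47
back: M1=7/4−1/8·34/47=78/47
M: M0=0, M1=78/47, M2=34/47, M3=0
seg 0: a=1, c=M0/2=0, d=(M1−M0)/(6·3)=13/141, b=Δ0−h0·(2M0+M1)/6=-305/141
seg 1: a=-3, c=M1/2=39/47, d=(M2−M1)/(6·1)=-22/141, b=Δ1−h1·(2M1+M2)/6=46/141
seg 2: a=-2, c=M2/2=17/47, d=(M3−M2)/(6·2)=-17/282, b=Δ2−h2·(2M2+M3)/6=214/141
t_q=9/2 → seg 2, τ=1/2; S=-2+214/141·τ+17/47·τ²+-17/282·τ³=-871/752

  seg 0: a=1 b=-305/141 c=0 d=13/141
  seg 1: a=-3 b=46/141 c=39/47 d=-22/141
  seg 2: a=-2 b=214/141 c=17/47 d=-17/282
S(9/2) = -871/752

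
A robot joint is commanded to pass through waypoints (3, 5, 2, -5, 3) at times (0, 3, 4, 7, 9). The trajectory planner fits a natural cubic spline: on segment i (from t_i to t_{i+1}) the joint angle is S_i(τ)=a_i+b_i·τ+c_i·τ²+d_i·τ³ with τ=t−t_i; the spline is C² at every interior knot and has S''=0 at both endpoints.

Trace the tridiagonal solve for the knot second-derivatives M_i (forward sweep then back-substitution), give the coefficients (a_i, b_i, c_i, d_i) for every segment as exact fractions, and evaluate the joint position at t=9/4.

  seg 0: a=3 b=2 c=0 d=-4/27
  seg 1: a=5 b=-2 c=-4/3 d=1/3
  seg 2: a=2 b=-11/3 c=-1/3 d=7/27
  seg 3: a=-5 b=4/3 c=2 d=-1/3
S(9/4) = 93/16

Δ: Δ0=2/3, Δ1=-3, Δ2=-7/3, Δ3=4
row 1: diag=8, rhs=-22; c'=1/8, d'=-11/4
row 2: denom=8−1·1/8=63/8; d'=(4−1·-11/4)/(63/8)=6/7
row 3: denom=10−3·8/21=62/7; d'=(38−3·6/7)/(62/7)=4
back: M3=4
back: M2=6/7−8/21·4=-2/3
back: M1=-11/4−1/8·-2/3=-8/3
M: M0=0, M1=-8/3, M2=-2/3, M3=4, M4=0
seg 0: a=3, c=M0/2=0, d=(M1−M0)/(6·3)=-4/27, b=Δ0−h0·(2M0+M1)/6=2
seg 1: a=5, c=M1/2=-4/3, d=(M2−M1)/(6·1)=1/3, b=Δ1−h1·(2M1+M2)/6=-2
seg 2: a=2, c=M2/2=-1/3, d=(M3−M2)/(6·3)=7/27, b=Δ2−h2·(2M2+M3)/6=-11/3
seg 3: a=-5, c=M3/2=2, d=(M4−M3)/(6·2)=-1/3, b=Δ3−h3·(2M3+M4)/6=4/3
t_q=9/4 → seg 0, τ=9/4; S=3+2·τ+0·τ²+-4/27·τ³=93/16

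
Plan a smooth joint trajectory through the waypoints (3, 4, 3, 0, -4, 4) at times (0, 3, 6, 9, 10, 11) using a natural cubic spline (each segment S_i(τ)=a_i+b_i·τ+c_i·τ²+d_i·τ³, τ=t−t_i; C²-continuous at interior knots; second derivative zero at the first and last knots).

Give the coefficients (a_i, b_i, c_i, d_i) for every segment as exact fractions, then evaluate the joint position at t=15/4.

  seg 0: a=3 b=265/417 c=0 d=-14/417
  seg 1: a=4 b=-113/417 c=-42/139 d=352/3753
  seg 2: a=3 b=187/417 c=226/417 d=-1282/3753
  seg 3: a=0 b=-2303/417 c=-352/139 d=1691/417
  seg 4: a=-4 b=658/417 c=1339/139 d=-1339/417
S(15/4) = 4077/1112

Δ: Δ0=1/3, Δ1=-1/3, Δ2=-1, Δ3=-4, Δ4=8
row 1: diag=12, rhs=-4; c'=1/4, d'=-1/3
row 2: denom=12−3·1/4=45/4; d'=(-4−3·-1/3)/(45/4)=-4/15
row 3: denom=8−3·4/15=36/5; d'=(-18−3·-4/15)/(36/5)=-43/18
row 4: denom=4−1·5/36=139/36; d'=(72−1·-43/18)/(139/36)=2678/139
back: M4=2678/139
back: M3=-43/18−5/36·2678/139=-704/139
back: M2=-4/15−4/15·-704/139=452/417
back: M1=-1/3−1/4·452/417=-84/139
M: M0=0, M1=-84/139, M2=452/417, M3=-704/139, M4=2678/139, M5=0
seg 0: a=3, c=M0/2=0, d=(M1−M0)/(6·3)=-14/417, b=Δ0−h0·(2M0+M1)/6=265/417
seg 1: a=4, c=M1/2=-42/139, d=(M2−M1)/(6·3)=352/3753, b=Δ1−h1·(2M1+M2)/6=-113/417
seg 2: a=3, c=M2/2=226/417, d=(M3−M2)/(6·3)=-1282/3753, b=Δ2−h2·(2M2+M3)/6=187/417
seg 3: a=0, c=M3/2=-352/139, d=(M4−M3)/(6·1)=1691/417, b=Δ3−h3·(2M3+M4)/6=-2303/417
seg 4: a=-4, c=M4/2=1339/139, d=(M5−M4)/(6·1)=-1339/417, b=Δ4−h4·(2M4+M5)/6=658/417
t_q=15/4 → seg 1, τ=3/4; S=4+-113/417·τ+-42/139·τ²+352/3753·τ³=4077/1112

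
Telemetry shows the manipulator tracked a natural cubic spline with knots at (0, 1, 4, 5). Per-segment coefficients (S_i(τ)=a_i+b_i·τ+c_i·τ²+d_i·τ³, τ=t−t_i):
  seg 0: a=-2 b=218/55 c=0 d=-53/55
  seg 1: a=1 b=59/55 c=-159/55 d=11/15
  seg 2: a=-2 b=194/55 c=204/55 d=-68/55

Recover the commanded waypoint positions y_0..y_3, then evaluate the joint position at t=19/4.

y_0=-2 y_1=1 y_2=-2 y_3=4
S(19/4) = 389/176

y_0 = S_0(0) = a_0 = -2
y_1 = S_1(0) = a_1 = 1
y_2 = S_2(0) = a_2 = -2
y_3 = S_2(1) = 4
t_q=19/4 is in segment 2 (τ=3/4); S_2(τ)=389/176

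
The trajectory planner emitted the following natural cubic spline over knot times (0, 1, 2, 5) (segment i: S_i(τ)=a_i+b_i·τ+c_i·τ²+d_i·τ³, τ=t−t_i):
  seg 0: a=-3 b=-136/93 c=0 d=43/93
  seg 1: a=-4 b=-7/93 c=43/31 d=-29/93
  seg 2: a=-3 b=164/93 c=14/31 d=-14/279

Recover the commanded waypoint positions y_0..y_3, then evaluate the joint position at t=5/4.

y_0=-3 y_1=-4 y_2=-3 y_3=5
S(5/4) = -7811/1984

y_0 = S_0(0) = a_0 = -3
y_1 = S_1(0) = a_1 = -4
y_2 = S_2(0) = a_2 = -3
y_3 = S_2(3) = 5
t_q=5/4 is in segment 1 (τ=1/4); S_1(τ)=-7811/1984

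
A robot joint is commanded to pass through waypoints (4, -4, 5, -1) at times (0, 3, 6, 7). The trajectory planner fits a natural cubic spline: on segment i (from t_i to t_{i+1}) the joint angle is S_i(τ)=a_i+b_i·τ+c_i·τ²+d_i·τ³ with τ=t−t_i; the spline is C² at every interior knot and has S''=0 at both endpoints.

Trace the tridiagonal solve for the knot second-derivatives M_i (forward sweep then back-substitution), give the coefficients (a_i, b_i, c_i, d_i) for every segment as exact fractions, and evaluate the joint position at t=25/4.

  seg 0: a=4 b=-449/87 c=0 d=217/783
  seg 1: a=-4 b=202/87 c=217/87 d=-592/783
  seg 2: a=5 b=-272/87 c=-125/29 d=125/87
S(25/4) = 7371/1856

Δ: Δ0=-8/3, Δ1=3, Δ2=-6
row 1: diag=12, rhs=34; c'=1/4, d'=17/6
row 2: denom=8−3·1/4=29/4; d'=(-54−3·17/6)/(29/4)=-250/29
back: M2=-250/29
back: M1=17/6−1/4·-250/29=434/87
M: M0=0, M1=434/87, M2=-250/29, M3=0
seg 0: a=4, c=M0/2=0, d=(M1−M0)/(6·3)=217/783, b=Δ0−h0·(2M0+M1)/6=-449/87
seg 1: a=-4, c=M1/2=217/87, d=(M2−M1)/(6·3)=-592/783, b=Δ1−h1·(2M1+M2)/6=202/87
seg 2: a=5, c=M2/2=-125/29, d=(M3−M2)/(6·1)=125/87, b=Δ2−h2·(2M2+M3)/6=-272/87
t_q=25/4 → seg 2, τ=1/4; S=5+-272/87·τ+-125/29·τ²+125/87·τ³=7371/1856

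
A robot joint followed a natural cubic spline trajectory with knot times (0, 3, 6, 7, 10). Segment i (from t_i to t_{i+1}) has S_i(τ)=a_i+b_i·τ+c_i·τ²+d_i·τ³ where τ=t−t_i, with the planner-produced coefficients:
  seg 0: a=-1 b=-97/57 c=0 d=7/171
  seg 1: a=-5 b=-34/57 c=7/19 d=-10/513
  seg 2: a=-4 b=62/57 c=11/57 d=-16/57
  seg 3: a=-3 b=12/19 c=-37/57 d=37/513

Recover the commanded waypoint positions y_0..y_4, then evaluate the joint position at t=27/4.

y_0=-1 y_1=-5 y_2=-4 y_3=-3 y_4=-5
S(27/4) = -971/304

y_0 = S_0(0) = a_0 = -1
y_1 = S_1(0) = a_1 = -5
y_2 = S_2(0) = a_2 = -4
y_3 = S_3(0) = a_3 = -3
y_4 = S_3(3) = -5
t_q=27/4 is in segment 2 (τ=3/4); S_2(τ)=-971/304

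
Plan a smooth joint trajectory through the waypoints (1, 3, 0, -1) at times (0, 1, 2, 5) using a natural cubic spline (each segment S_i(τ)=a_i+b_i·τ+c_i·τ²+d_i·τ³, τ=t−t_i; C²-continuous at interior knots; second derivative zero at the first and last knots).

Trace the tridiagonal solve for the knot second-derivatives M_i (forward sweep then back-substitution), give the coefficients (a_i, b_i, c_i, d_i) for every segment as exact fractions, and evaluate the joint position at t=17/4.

Δ: Δ0=2, Δ1=-3, Δ2=-1/3
row 1: diag=4, rhs=-30; c'=1/4, d'=-15/2
row 2: denom=8−1·1/4=31/4; d'=(16−1·-15/2)/(31/4)=94/31
back: M2=94/31
back: M1=-15/2−1/4·94/31=-256/31
M: M0=0, M1=-256/31, M2=94/31, M3=0
seg 0: a=1, c=M0/2=0, d=(M1−M0)/(6·1)=-128/93, b=Δ0−h0·(2M0+M1)/6=314/93
seg 1: a=3, c=M1/2=-128/31, d=(M2−M1)/(6·1)=175/93, b=Δ1−h1·(2M1+M2)/6=-70/93
seg 2: a=0, c=M2/2=47/31, d=(M3−M2)/(6·3)=-47/279, b=Δ2−h2·(2M2+M3)/6=-313/93
t_q=17/4 → seg 2, τ=9/4; S=0+-313/93·τ+47/31·τ²+-47/279·τ³=-3603/1984

  seg 0: a=1 b=314/93 c=0 d=-128/93
  seg 1: a=3 b=-70/93 c=-128/31 d=175/93
  seg 2: a=0 b=-313/93 c=47/31 d=-47/279
S(17/4) = -3603/1984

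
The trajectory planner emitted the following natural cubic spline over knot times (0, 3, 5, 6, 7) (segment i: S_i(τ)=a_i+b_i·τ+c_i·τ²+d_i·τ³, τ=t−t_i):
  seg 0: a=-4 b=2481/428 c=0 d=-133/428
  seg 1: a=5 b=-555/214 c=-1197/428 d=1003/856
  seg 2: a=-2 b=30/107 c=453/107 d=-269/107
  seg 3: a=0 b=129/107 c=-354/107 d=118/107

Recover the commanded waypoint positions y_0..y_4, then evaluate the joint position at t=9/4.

y_0 = S_0(0) = a_0 = -4
y_1 = S_1(0) = a_1 = 5
y_2 = S_2(0) = a_2 = -2
y_3 = S_3(0) = a_3 = 0
y_4 = S_3(1) = -1
t_q=9/4 is in segment 0 (τ=9/4); S_0(τ)=150739/27392

y_0=-4 y_1=5 y_2=-2 y_3=0 y_4=-1
S(9/4) = 150739/27392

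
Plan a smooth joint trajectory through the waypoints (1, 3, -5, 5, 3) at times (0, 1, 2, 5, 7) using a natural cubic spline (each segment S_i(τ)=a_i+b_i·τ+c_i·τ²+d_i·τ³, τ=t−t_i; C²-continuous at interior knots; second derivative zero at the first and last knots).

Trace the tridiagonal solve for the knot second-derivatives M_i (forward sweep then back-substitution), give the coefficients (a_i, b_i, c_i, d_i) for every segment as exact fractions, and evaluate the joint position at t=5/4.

  seg 0: a=1 b=4153/822 c=0 d=-2509/822
  seg 1: a=3 b=-1687/411 c=-2509/274 d=4325/822
  seg 2: a=-5 b=-5453/822 c=908/137 d=-2717/2466
  seg 3: a=5 b=1391/411 c=-901/274 d=901/1644
S(5/4) = 26019/17536

Δ: Δ0=2, Δ1=-8, Δ2=10/3, Δ3=-1
row 1: diag=4, rhs=-60; c'=1/4, d'=-15
row 2: denom=8−1·1/4=31/4; d'=(68−1·-15)/(31/4)=332/31
row 3: denom=10−3·12/31=274/31; d'=(-26−3·332/31)/(274/31)=-901/137
back: M3=-901/137
back: M2=332/31−12/31·-901/137=1816/137
back: M1=-15−1/4·1816/137=-2509/137
M: M0=0, M1=-2509/137, M2=1816/137, M3=-901/137, M4=0
seg 0: a=1, c=M0/2=0, d=(M1−M0)/(6·1)=-2509/822, b=Δ0−h0·(2M0+M1)/6=4153/822
seg 1: a=3, c=M1/2=-2509/274, d=(M2−M1)/(6·1)=4325/822, b=Δ1−h1·(2M1+M2)/6=-1687/411
seg 2: a=-5, c=M2/2=908/137, d=(M3−M2)/(6·3)=-2717/2466, b=Δ2−h2·(2M2+M3)/6=-5453/822
seg 3: a=5, c=M3/2=-901/274, d=(M4−M3)/(6·2)=901/1644, b=Δ3−h3·(2M3+M4)/6=1391/411
t_q=5/4 → seg 1, τ=1/4; S=3+-1687/411·τ+-2509/274·τ²+4325/822·τ³=26019/17536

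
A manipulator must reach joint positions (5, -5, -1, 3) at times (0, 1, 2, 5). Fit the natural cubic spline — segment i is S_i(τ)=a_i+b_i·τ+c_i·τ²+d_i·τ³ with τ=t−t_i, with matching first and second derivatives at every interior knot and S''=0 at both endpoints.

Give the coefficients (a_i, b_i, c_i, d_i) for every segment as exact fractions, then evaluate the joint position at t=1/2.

  seg 0: a=5 b=-1274/93 c=0 d=344/93
  seg 1: a=-5 b=-242/93 c=344/31 d=-418/93
  seg 2: a=-1 b=568/93 c=-74/31 d=74/279
S(1/2) = -43/31

Δ: Δ0=-10, Δ1=4, Δ2=4/3
row 1: diag=4, rhs=84; c'=1/4, d'=21
row 2: denom=8−1·1/4=31/4; d'=(-16−1·21)/(31/4)=-148/31
back: M2=-148/31
back: M1=21−1/4·-148/31=688/31
M: M0=0, M1=688/31, M2=-148/31, M3=0
seg 0: a=5, c=M0/2=0, d=(M1−M0)/(6·1)=344/93, b=Δ0−h0·(2M0+M1)/6=-1274/93
seg 1: a=-5, c=M1/2=344/31, d=(M2−M1)/(6·1)=-418/93, b=Δ1−h1·(2M1+M2)/6=-242/93
seg 2: a=-1, c=M2/2=-74/31, d=(M3−M2)/(6·3)=74/279, b=Δ2−h2·(2M2+M3)/6=568/93
t_q=1/2 → seg 0, τ=1/2; S=5+-1274/93·τ+0·τ²+344/93·τ³=-43/31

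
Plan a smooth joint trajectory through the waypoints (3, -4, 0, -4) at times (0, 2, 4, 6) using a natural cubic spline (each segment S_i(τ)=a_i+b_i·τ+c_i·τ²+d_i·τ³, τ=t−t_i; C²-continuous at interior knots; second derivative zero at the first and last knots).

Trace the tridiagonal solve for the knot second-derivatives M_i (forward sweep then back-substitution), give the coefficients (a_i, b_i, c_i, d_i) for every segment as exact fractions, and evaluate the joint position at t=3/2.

  seg 0: a=3 b=-157/30 c=0 d=13/30
  seg 1: a=-4 b=-1/30 c=13/5 d=-19/24
  seg 2: a=0 b=13/15 c=-43/20 d=43/120
S(3/2) = -271/80

Δ: Δ0=-7/2, Δ1=2, Δ2=-2
row 1: diag=8, rhs=33; c'=1/4, d'=33/8
row 2: denom=8−2·1/4=15/2; d'=(-24−2·33/8)/(15/2)=-43/10
back: M2=-43/10
back: M1=33/8−1/4·-43/10=26/5
M: M0=0, M1=26/5, M2=-43/10, M3=0
seg 0: a=3, c=M0/2=0, d=(M1−M0)/(6·2)=13/30, b=Δ0−h0·(2M0+M1)/6=-157/30
seg 1: a=-4, c=M1/2=13/5, d=(M2−M1)/(6·2)=-19/24, b=Δ1−h1·(2M1+M2)/6=-1/30
seg 2: a=0, c=M2/2=-43/20, d=(M3−M2)/(6·2)=43/120, b=Δ2−h2·(2M2+M3)/6=13/15
t_q=3/2 → seg 0, τ=3/2; S=3+-157/30·τ+0·τ²+13/30·τ³=-271/80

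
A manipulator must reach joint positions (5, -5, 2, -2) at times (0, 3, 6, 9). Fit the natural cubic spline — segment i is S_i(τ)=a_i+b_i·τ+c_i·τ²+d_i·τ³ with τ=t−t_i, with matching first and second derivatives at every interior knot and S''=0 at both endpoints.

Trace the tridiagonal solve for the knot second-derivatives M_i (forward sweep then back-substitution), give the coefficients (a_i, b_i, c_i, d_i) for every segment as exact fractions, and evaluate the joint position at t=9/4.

Δ: Δ0=-10/3, Δ1=7/3, Δ2=-4/3
row 1: diag=12, rhs=34; c'=1/4, d'=17/6
row 2: denom=12−3·1/4=45/4; d'=(-22−3·17/6)/(45/4)=-122/45
back: M2=-122/45
back: M1=17/6−1/4·-122/45=158/45
M: M0=0, M1=158/45, M2=-122/45, M3=0
seg 0: a=5, c=M0/2=0, d=(M1−M0)/(6·3)=79/405, b=Δ0−h0·(2M0+M1)/6=-229/45
seg 1: a=-5, c=M1/2=79/45, d=(M2−M1)/(6·3)=-28/81, b=Δ1−h1·(2M1+M2)/6=8/45
seg 2: a=2, c=M2/2=-61/45, d=(M3−M2)/(6·3)=61/405, b=Δ2−h2·(2M2+M3)/6=62/45
t_q=9/4 → seg 0, τ=9/4; S=5+-229/45·τ+0·τ²+79/405·τ³=-1353/320

  seg 0: a=5 b=-229/45 c=0 d=79/405
  seg 1: a=-5 b=8/45 c=79/45 d=-28/81
  seg 2: a=2 b=62/45 c=-61/45 d=61/405
S(9/4) = -1353/320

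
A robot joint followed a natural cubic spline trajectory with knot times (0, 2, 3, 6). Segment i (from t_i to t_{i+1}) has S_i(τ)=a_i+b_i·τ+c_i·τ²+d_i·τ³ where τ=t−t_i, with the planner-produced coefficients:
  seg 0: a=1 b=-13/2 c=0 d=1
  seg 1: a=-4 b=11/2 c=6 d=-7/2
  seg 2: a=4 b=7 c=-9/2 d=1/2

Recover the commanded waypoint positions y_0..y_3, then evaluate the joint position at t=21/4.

y_0=1 y_1=-4 y_2=4 y_3=-2
S(21/4) = 341/128

y_0 = S_0(0) = a_0 = 1
y_1 = S_1(0) = a_1 = -4
y_2 = S_2(0) = a_2 = 4
y_3 = S_2(3) = -2
t_q=21/4 is in segment 2 (τ=9/4); S_2(τ)=341/128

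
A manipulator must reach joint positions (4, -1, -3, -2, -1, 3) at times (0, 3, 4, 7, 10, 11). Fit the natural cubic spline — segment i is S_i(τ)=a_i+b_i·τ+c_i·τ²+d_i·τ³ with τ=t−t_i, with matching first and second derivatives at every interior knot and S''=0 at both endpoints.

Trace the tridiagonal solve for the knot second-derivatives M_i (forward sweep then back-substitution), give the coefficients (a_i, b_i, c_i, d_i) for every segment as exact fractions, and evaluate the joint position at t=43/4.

  seg 0: a=4 b=-2281/1635 c=0 d=-148/4905
  seg 1: a=-1 b=-3613/1635 c=-148/545 d=787/1635
  seg 2: a=-3 b=-428/327 c=639/545 d=-1022/4905
  seg 3: a=-2 b=164/1635 c=-383/545 d=1276/4905
  seg 4: a=-1 b=4754/1635 c=893/545 d=-893/1635
S(43/4) = 13059/6976

Δ: Δ0=-5/3, Δ1=-2, Δ2=1/3, Δ3=1/3, Δ4=4
row 1: diag=8, rhs=-2; c'=1/8, d'=-1/4
row 2: denom=8−1·1/8=63/8; d'=(14−1·-1/4)/(63/8)=38/21
row 3: denom=12−3·8/21=76/7; d'=(0−3·38/21)/(76/7)=-1/2
row 4: denom=8−3·21/76=545/76; d'=(22−3·-1/2)/(545/76)=1786/545
back: M4=1786/545
back: M3=-1/2−21/76·1786/545=-766/545
back: M2=38/21−8/21·-766/545=1278/545
back: M1=-1/4−1/8·1278/545=-296/545
M: M0=0, M1=-296/545, M2=1278/545, M3=-766/545, M4=1786/545, M5=0
seg 0: a=4, c=M0/2=0, d=(M1−M0)/(6·3)=-148/4905, b=Δ0−h0·(2M0+M1)/6=-2281/1635
seg 1: a=-1, c=M1/2=-148/545, d=(M2−M1)/(6·1)=787/1635, b=Δ1−h1·(2M1+M2)/6=-3613/1635
seg 2: a=-3, c=M2/2=639/545, d=(M3−M2)/(6·3)=-1022/4905, b=Δ2−h2·(2M2+M3)/6=-428/327
seg 3: a=-2, c=M3/2=-383/545, d=(M4−M3)/(6·3)=1276/4905, b=Δ3−h3·(2M3+M4)/6=164/1635
seg 4: a=-1, c=M4/2=893/545, d=(M5−M4)/(6·1)=-893/1635, b=Δ4−h4·(2M4+M5)/6=4754/1635
t_q=43/4 → seg 4, τ=3/4; S=-1+4754/1635·τ+893/545·τ²+-893/1635·τ³=13059/6976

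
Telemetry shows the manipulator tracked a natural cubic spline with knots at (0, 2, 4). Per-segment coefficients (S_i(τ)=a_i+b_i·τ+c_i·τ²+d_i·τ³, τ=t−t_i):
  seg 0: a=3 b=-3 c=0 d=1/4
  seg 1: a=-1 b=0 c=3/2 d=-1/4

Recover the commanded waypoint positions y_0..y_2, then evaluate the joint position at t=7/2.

y_0=3 y_1=-1 y_2=3
S(7/2) = 49/32

y_0 = S_0(0) = a_0 = 3
y_1 = S_1(0) = a_1 = -1
y_2 = S_1(2) = 3
t_q=7/2 is in segment 1 (τ=3/2); S_1(τ)=49/32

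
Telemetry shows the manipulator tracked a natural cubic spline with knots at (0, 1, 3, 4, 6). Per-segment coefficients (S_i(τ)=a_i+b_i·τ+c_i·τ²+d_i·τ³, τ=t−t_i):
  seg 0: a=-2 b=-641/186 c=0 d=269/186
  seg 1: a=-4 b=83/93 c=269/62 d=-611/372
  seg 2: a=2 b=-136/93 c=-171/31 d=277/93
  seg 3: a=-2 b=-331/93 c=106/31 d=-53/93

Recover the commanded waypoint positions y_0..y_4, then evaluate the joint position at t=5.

y_0=-2 y_1=-4 y_2=2 y_3=-2 y_4=0
S(5) = -84/31

y_0 = S_0(0) = a_0 = -2
y_1 = S_1(0) = a_1 = -4
y_2 = S_2(0) = a_2 = 2
y_3 = S_3(0) = a_3 = -2
y_4 = S_3(2) = 0
t_q=5 is in segment 3 (τ=1); S_3(τ)=-84/31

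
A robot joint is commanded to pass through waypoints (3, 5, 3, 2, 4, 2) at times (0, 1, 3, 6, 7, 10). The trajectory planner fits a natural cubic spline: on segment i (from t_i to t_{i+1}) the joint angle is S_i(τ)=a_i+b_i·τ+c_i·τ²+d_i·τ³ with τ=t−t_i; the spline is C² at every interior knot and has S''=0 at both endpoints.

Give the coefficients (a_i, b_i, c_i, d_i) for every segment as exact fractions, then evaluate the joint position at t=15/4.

Δ: Δ0=2, Δ1=-1, Δ2=-1/3, Δ3=2, Δ4=-2/3
row 1: diag=6, rhs=-18; c'=1/3, d'=-3
row 2: denom=10−2·1/3=28/3; d'=(4−2·-3)/(28/3)=15/14
row 3: denom=8−3·9/28=197/28; d'=(14−3·15/14)/(197/28)=302/197
row 4: denom=8−1·28/197=1548/197; d'=(-16−1·302/197)/(1548/197)=-1727/774
back: M4=-1727/774
back: M3=302/197−28/197·-1727/774=716/387
back: M2=15/14−9/28·716/387=41/86
back: M1=-3−1/3·41/86=-815/258
M: M0=0, M1=-815/258, M2=41/86, M3=716/387, M4=-1727/774, M5=0
seg 0: a=3, c=M0/2=0, d=(M1−M0)/(6·1)=-815/1548, b=Δ0−h0·(2M0+M1)/6=3911/1548
seg 1: a=5, c=M1/2=-815/516, d=(M2−M1)/(6·2)=469/1548, b=Δ1−h1·(2M1+M2)/6=733/774
seg 2: a=3, c=M2/2=41/172, d=(M3−M2)/(6·3)=1063/13932, b=Δ2−h2·(2M2+M3)/6=-1343/774
seg 3: a=2, c=M3/2=358/387, d=(M4−M3)/(6·1)=-117/172, b=Δ3−h3·(2M3+M4)/6=2717/1548
seg 4: a=4, c=M4/2=-1727/1548, d=(M5−M4)/(6·3)=1727/13932, b=Δ4−h4·(2M4+M5)/6=1211/774
t_q=15/4 → seg 2, τ=3/4; S=3+-1343/774·τ+41/172·τ²+1063/13932·τ³=20529/11008

  seg 0: a=3 b=3911/1548 c=0 d=-815/1548
  seg 1: a=5 b=733/774 c=-815/516 d=469/1548
  seg 2: a=3 b=-1343/774 c=41/172 d=1063/13932
  seg 3: a=2 b=2717/1548 c=358/387 d=-117/172
  seg 4: a=4 b=1211/774 c=-1727/1548 d=1727/13932
S(15/4) = 20529/11008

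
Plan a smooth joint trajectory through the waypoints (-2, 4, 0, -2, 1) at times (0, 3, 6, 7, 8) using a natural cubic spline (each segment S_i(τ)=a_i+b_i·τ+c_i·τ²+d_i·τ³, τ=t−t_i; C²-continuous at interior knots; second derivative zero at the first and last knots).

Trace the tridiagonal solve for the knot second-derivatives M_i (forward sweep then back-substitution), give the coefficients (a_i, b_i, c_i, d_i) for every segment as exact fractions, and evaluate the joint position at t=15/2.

  seg 0: a=-2 b=913/336 c=0 d=-241/3024
  seg 1: a=4 b=95/168 c=-241/336 d=85/3024
  seg 2: a=0 b=-143/48 c=-13/28 d=485/336
  seg 3: a=-2 b=71/168 c=433/112 d=-433/336
S(15/2) = -881/896

Δ: Δ0=2, Δ1=-4/3, Δ2=-2, Δ3=3
row 1: diag=12, rhs=-20; c'=1/4, d'=-5/3
row 2: denom=8−3·1/4=29/4; d'=(-4−3·-5/3)/(29/4)=4/29
row 3: denom=4−1·4/29=112/29; d'=(30−1·4/29)/(112/29)=433/56
back: M3=433/56
back: M2=4/29−4/29·433/56=-13/14
back: M1=-5/3−1/4·-13/14=-241/168
M: M0=0, M1=-241/168, M2=-13/14, M3=433/56, M4=0
seg 0: a=-2, c=M0/2=0, d=(M1−M0)/(6·3)=-241/3024, b=Δ0−h0·(2M0+M1)/6=913/336
seg 1: a=4, c=M1/2=-241/336, d=(M2−M1)/(6·3)=85/3024, b=Δ1−h1·(2M1+M2)/6=95/168
seg 2: a=0, c=M2/2=-13/28, d=(M3−M2)/(6·1)=485/336, b=Δ2−h2·(2M2+M3)/6=-143/48
seg 3: a=-2, c=M3/2=433/112, d=(M4−M3)/(6·1)=-433/336, b=Δ3−h3·(2M3+M4)/6=71/168
t_q=15/2 → seg 3, τ=1/2; S=-2+71/168·τ+433/112·τ²+-433/336·τ³=-881/896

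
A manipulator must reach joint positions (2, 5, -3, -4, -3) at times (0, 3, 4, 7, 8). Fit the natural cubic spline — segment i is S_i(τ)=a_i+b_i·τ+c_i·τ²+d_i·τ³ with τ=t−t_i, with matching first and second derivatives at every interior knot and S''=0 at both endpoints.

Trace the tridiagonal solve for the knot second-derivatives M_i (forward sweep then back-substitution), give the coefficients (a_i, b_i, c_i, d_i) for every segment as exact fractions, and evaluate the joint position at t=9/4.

  seg 0: a=2 b=2089/432 c=0 d=-1657/3888
  seg 1: a=5 b=-1441/216 c=-1657/432 d=361/144
  seg 2: a=-3 b=-2947/432 c=199/54 d=-1973/3888
  seg 3: a=-4 b=343/216 c=-127/144 d=127/432
S(9/4) = 24655/3072

Δ: Δ0=1, Δ1=-8, Δ2=-1/3, Δ3=1
row 1: diag=8, rhs=-54; c'=1/8, d'=-27/4
row 2: denom=8−1·1/8=63/8; d'=(46−1·-27/4)/(63/8)=422/63
row 3: denom=8−3·8/21=48/7; d'=(8−3·422/63)/(48/7)=-127/72
back: M3=-127/72
back: M2=422/63−8/21·-127/72=199/27
back: M1=-27/4−1/8·199/27=-1657/216
M: M0=0, M1=-1657/216, M2=199/27, M3=-127/72, M4=0
seg 0: a=2, c=M0/2=0, d=(M1−M0)/(6·3)=-1657/3888, b=Δ0−h0·(2M0+M1)/6=2089/432
seg 1: a=5, c=M1/2=-1657/432, d=(M2−M1)/(6·1)=361/144, b=Δ1−h1·(2M1+M2)/6=-1441/216
seg 2: a=-3, c=M2/2=199/54, d=(M3−M2)/(6·3)=-1973/3888, b=Δ2−h2·(2M2+M3)/6=-2947/432
seg 3: a=-4, c=M3/2=-127/144, d=(M4−M3)/(6·1)=127/432, b=Δ3−h3·(2M3+M4)/6=343/216
t_q=9/4 → seg 0, τ=9/4; S=2+2089/432·τ+0·τ²+-1657/3888·τ³=24655/3072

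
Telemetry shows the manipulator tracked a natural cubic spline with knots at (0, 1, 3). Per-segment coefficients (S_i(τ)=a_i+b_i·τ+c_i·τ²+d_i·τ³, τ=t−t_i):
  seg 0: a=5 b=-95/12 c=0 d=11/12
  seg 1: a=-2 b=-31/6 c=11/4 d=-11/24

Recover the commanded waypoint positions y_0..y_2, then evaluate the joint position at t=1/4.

y_0=5 y_1=-2 y_2=-5
S(1/4) = 777/256

y_0 = S_0(0) = a_0 = 5
y_1 = S_1(0) = a_1 = -2
y_2 = S_1(2) = -5
t_q=1/4 is in segment 0 (τ=1/4); S_0(τ)=777/256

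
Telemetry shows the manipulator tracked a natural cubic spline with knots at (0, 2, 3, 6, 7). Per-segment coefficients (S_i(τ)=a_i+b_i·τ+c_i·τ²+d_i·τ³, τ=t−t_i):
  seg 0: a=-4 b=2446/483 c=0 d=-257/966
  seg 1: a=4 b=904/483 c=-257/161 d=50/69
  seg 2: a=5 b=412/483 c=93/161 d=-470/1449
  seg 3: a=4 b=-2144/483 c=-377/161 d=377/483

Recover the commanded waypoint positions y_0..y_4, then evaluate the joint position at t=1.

y_0 = S_0(0) = a_0 = -4
y_1 = S_1(0) = a_1 = 4
y_2 = S_2(0) = a_2 = 5
y_3 = S_3(0) = a_3 = 4
y_4 = S_3(1) = -2
t_q=1 is in segment 0 (τ=1); S_0(τ)=257/322

y_0=-4 y_1=4 y_2=5 y_3=4 y_4=-2
S(1) = 257/322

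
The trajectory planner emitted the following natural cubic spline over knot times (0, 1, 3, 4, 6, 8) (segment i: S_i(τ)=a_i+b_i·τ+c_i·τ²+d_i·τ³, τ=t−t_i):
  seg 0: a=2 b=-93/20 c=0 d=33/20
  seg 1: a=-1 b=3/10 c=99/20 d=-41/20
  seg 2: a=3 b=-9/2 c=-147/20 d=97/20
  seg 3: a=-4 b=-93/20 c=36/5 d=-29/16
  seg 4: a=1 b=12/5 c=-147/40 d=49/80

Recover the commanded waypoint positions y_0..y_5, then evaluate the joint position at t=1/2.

y_0=2 y_1=-1 y_2=3 y_3=-4 y_4=1 y_5=-4
S(1/2) = -19/160

y_0 = S_0(0) = a_0 = 2
y_1 = S_1(0) = a_1 = -1
y_2 = S_2(0) = a_2 = 3
y_3 = S_3(0) = a_3 = -4
y_4 = S_4(0) = a_4 = 1
y_5 = S_4(2) = -4
t_q=1/2 is in segment 0 (τ=1/2); S_0(τ)=-19/160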